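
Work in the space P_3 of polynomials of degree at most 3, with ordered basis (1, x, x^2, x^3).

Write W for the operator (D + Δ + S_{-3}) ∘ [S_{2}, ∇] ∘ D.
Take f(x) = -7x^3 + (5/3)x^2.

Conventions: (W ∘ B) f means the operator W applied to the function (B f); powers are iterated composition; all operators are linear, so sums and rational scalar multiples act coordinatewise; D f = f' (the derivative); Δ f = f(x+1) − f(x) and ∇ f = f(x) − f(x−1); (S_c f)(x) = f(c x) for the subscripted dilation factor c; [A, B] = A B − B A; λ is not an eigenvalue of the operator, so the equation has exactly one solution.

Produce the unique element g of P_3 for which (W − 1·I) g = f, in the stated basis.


write g with unknown coordinates in the stated basis and equate coefficients in (W − 1·I) g = f
solving from the highest basis element down gives g = 7x^3 - (5/3)x^2 + 252x - 305/3
check: W g = 252x - 305/3
so W g − 1·g = -7x^3 + (5/3)x^2 = f ✓

the result is g(x) = 7x^3 - (5/3)x^2 + 252x - 305/3


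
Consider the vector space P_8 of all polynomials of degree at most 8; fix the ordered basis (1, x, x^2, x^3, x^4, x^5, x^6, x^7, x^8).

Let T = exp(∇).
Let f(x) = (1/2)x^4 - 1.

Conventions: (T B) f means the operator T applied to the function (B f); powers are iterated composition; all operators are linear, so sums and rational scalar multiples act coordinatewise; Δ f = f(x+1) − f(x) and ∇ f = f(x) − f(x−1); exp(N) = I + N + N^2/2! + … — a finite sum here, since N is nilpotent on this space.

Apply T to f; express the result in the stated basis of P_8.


the result is g(x) = (1/2)x^4 + 2x^3 - 2x - 1/2

order-1 term: 2x^3 - 3x^2 + 2x - 1/2
order-2 term: 3x^2 - 6x + 7/2
order-3 term: 2x - 3
order-4 term: 1/2
the series for exp(∇) f terminates at order 4
exp(∇) f = (1/2)x^4 + 2x^3 - 2x - 1/2


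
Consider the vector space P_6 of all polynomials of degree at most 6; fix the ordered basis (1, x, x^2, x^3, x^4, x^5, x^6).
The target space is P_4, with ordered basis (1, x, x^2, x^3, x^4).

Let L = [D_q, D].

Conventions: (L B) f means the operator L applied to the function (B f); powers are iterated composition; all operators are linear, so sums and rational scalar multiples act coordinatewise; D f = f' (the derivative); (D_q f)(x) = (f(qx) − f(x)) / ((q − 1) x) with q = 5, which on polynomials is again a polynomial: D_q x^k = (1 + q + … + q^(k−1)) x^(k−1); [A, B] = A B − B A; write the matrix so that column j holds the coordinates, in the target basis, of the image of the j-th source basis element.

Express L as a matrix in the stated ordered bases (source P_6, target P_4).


image of 1: 0
image of x: 0
image of x^2: -4
image of x^3: -44x
image of x^4: -344x^2
image of x^5: -2344x^3
image of x^6: -14844x^4
each image's coordinates form column j of the matrix

the matrix is [[0, 0, -4, 0, 0, 0, 0]; [0, 0, 0, -44, 0, 0, 0]; [0, 0, 0, 0, -344, 0, 0]; [0, 0, 0, 0, 0, -2344, 0]; [0, 0, 0, 0, 0, 0, -14844]] (rows listed top to bottom)


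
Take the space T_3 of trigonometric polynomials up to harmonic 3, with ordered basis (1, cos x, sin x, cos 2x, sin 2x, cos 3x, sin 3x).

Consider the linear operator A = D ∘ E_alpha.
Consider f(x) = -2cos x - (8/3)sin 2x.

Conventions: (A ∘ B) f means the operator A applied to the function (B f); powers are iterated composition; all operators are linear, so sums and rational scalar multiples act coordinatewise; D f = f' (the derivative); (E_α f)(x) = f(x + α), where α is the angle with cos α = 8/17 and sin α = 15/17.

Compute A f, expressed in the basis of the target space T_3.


E_alpha f = -(16/17)cos x + (30/17)sin x - (640/289)cos 2x + (1288/867)sin 2x
D E_alpha f = (30/17)cos x + (16/17)sin x + (2576/867)cos 2x + (1280/289)sin 2x

g(x) = (30/17)cos x + (16/17)sin x + (2576/867)cos 2x + (1280/289)sin 2x


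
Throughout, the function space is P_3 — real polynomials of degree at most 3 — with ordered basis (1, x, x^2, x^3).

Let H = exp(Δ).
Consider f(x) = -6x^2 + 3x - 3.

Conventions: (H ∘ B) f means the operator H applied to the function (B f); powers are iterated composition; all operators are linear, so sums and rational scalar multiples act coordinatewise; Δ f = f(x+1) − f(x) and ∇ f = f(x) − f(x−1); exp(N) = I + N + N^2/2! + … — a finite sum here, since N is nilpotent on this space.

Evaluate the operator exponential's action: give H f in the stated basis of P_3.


order-1 term: -12x - 3
order-2 term: -6
the series for exp(Δ) f terminates at order 2
exp(Δ) f = -6x^2 - 9x - 12

the image equals g(x) = -6x^2 - 9x - 12


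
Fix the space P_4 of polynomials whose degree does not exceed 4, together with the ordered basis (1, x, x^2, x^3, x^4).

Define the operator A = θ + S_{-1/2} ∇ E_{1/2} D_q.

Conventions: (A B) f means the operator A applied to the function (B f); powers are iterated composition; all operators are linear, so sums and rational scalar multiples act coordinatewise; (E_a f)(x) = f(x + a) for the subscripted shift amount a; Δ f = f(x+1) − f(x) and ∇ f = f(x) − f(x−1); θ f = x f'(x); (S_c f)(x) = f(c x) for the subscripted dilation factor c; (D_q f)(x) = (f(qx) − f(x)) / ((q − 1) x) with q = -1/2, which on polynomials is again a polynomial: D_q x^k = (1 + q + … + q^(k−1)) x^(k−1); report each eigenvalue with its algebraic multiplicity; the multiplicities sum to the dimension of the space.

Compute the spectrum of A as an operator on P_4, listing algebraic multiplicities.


λ = 0 (multiplicity 1), λ = 1 (multiplicity 1), λ = 2 (multiplicity 1), λ = 3 (multiplicity 1), λ = 4 (multiplicity 1)

image of 1: 0
image of x: x
image of x^2: 2x^2 + 1/2
image of x^3: 3x^3 - (3/4)x
image of x^4: 4x^4 + (15/32)x^2 + 5/32
the matrix is upper triangular; its diagonal is (0, 1, 2, 3, 4)
for a triangular matrix the eigenvalues are the diagonal entries, with algebraic multiplicity their repetition count


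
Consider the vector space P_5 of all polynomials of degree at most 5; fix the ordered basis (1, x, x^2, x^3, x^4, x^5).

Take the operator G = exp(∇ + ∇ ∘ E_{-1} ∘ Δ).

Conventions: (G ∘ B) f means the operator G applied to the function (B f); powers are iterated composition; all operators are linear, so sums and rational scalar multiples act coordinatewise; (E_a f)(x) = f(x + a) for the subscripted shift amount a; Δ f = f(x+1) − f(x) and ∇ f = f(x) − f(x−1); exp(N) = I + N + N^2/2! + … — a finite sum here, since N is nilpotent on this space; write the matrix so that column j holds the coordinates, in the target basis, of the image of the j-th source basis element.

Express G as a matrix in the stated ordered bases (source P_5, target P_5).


image of 1: 1
image of x: x + 1
image of x^2: x^2 + 2x + 2
image of x^3: x^3 + 3x^2 + 6x - 1
image of x^4: x^4 + 4x^3 + 12x^2 - 4x + 3
image of x^5: x^5 + 5x^4 + 20x^3 - 10x^2 + 15x - 38
each image's coordinates form column j of the matrix

the matrix is [[1, 1, 2, -1, 3, -38]; [0, 1, 2, 6, -4, 15]; [0, 0, 1, 3, 12, -10]; [0, 0, 0, 1, 4, 20]; [0, 0, 0, 0, 1, 5]; [0, 0, 0, 0, 0, 1]] (rows listed top to bottom)


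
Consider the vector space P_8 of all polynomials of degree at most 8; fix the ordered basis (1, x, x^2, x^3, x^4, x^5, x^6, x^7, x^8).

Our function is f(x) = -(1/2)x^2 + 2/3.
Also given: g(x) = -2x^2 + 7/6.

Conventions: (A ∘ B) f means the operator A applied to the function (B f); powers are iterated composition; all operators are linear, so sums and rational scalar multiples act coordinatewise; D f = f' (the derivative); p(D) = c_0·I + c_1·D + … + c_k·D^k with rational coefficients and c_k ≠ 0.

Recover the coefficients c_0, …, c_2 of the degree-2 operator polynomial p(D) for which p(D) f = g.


p(D) = 4·I + (3/2)·D^2, i.e. c_0 = 4, c_1 = 0, c_2 = 3/2

D^0 f = -(1/2)x^2 + 2/3
D^1 f = -x
D^2 f = -1
matching coefficients of g against c_0 f + c_1 Df + … from the top degree down determines the c_i
solution: c_0 = 4, c_1 = 0, c_2 = 3/2


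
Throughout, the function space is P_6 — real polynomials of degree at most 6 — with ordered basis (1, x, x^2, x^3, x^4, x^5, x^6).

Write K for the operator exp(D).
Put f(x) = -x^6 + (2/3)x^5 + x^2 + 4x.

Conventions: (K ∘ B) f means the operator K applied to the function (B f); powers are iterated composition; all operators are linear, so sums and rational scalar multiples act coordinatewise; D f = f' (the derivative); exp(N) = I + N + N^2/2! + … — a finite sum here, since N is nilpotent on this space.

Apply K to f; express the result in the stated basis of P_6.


order-1 term: -6x^5 + (10/3)x^4 + 2x + 4
order-2 term: -15x^4 + (20/3)x^3 + 1
order-3 term: -20x^3 + (20/3)x^2
order-4 term: -15x^2 + (10/3)x
order-5 term: -6x + 2/3
order-6 term: -1
the series for exp(D) f terminates at order 6
exp(D) f = -x^6 - (16/3)x^5 - (35/3)x^4 - (40/3)x^3 - (22/3)x^2 + (10/3)x + 14/3

the image equals g(x) = -x^6 - (16/3)x^5 - (35/3)x^4 - (40/3)x^3 - (22/3)x^2 + (10/3)x + 14/3


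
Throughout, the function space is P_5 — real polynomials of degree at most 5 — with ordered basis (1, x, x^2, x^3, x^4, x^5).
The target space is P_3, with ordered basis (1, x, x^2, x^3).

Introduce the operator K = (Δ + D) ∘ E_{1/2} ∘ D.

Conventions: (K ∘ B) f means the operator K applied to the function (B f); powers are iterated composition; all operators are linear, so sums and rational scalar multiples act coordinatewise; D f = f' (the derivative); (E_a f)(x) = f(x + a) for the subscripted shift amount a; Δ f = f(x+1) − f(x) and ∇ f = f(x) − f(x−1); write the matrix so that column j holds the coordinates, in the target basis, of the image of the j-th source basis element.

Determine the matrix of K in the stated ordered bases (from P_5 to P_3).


image of 1: 0
image of x: 0
image of x^2: 4
image of x^3: 12x + 9
image of x^4: 24x^2 + 36x + 16
image of x^5: 40x^3 + 90x^2 + 80x + 55/2
each image's coordinates form column j of the matrix

the matrix is [[0, 0, 4, 9, 16, 55/2]; [0, 0, 0, 12, 36, 80]; [0, 0, 0, 0, 24, 90]; [0, 0, 0, 0, 0, 40]] (rows listed top to bottom)


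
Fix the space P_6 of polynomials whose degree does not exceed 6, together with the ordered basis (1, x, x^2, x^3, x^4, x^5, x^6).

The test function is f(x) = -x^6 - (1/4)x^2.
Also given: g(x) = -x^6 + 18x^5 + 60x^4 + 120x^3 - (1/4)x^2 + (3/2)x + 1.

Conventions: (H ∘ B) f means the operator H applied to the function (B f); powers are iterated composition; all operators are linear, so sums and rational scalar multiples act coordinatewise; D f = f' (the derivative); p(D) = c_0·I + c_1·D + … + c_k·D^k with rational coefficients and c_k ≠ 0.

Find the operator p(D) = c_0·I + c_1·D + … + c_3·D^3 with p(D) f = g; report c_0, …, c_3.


D^0 f = -x^6 - (1/4)x^2
D^1 f = -6x^5 - (1/2)x
D^2 f = -30x^4 - 1/2
D^3 f = -120x^3
matching coefficients of g against c_0 f + c_1 Df + … from the top degree down determines the c_i
solution: c_0 = 1, c_1 = -3, c_2 = -2, c_3 = -1

p(D) = I − 3·D − 2·D^2 − D^3, i.e. c_0 = 1, c_1 = -3, c_2 = -2, c_3 = -1


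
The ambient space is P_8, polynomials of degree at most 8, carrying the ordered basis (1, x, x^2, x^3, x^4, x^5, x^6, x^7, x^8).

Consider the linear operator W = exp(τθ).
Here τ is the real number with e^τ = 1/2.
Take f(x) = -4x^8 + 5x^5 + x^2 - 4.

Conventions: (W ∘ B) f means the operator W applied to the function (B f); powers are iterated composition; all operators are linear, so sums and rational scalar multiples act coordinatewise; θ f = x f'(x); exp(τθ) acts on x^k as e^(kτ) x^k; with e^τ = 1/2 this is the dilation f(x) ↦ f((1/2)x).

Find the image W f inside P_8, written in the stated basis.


the image equals g(x) = -(1/64)x^8 + (5/32)x^5 + (1/4)x^2 - 4

exp(τθ) x^k = e^(kτ) x^k; with e^τ = 1/2 this sends x^k to (1/2)^k x^k
x^2 ↦ 1/4 x^2
x^5 ↦ 1/32 x^5
x^8 ↦ 1/256 x^8
applying this coordinatewise to f: exp(τθ) f = -(1/64)x^8 + (5/32)x^5 + (1/4)x^2 - 4


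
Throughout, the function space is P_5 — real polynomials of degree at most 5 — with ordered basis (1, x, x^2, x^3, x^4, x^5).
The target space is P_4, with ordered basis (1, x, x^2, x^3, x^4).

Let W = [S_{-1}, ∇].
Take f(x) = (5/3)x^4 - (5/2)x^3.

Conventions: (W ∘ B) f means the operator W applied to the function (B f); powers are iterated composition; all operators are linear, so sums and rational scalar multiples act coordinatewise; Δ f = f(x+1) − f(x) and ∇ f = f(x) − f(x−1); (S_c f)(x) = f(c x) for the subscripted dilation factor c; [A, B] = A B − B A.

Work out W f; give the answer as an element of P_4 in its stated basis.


g(x) = -(40/3)x^3 - 15x^2 - (40/3)x - 5

∇ f = (20/3)x^3 - (35/2)x^2 + (85/6)x - 25/6
S_{-1} ∇ f = -(20/3)x^3 - (35/2)x^2 - (85/6)x - 25/6
S_{-1} f = (5/3)x^4 + (5/2)x^3
∇ S_{-1} f = (20/3)x^3 - (5/2)x^2 - (5/6)x + 5/6
[S_{-1}, ∇] f = -(40/3)x^3 - 15x^2 - (40/3)x - 5


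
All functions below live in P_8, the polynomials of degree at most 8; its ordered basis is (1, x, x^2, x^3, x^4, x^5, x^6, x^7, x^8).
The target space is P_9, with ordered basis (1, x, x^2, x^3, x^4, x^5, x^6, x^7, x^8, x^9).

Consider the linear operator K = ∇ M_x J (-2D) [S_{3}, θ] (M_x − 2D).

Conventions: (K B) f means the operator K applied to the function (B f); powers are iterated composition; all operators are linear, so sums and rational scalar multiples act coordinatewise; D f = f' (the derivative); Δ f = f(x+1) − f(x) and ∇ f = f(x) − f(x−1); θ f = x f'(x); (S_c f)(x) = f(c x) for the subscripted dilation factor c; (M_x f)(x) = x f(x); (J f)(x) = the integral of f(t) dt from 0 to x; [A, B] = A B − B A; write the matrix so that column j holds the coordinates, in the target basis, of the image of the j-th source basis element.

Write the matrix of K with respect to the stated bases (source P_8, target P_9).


the matrix is [[0, 0, 0, 0, 0, 0, 0, 0, 0]; [0, 0, 0, 0, 0, 0, 0, 0, 0]; [0, 0, 0, 0, 0, 0, 0, 0, 0]; [0, 0, 0, 0, 0, 0, 0, 0, 0]; [0, 0, 0, 0, 0, 0, 0, 0, 0]; [0, 0, 0, 0, 0, 0, 0, 0, 0]; [0, 0, 0, 0, 0, 0, 0, 0, 0]; [0, 0, 0, 0, 0, 0, 0, 0, 0]; [0, 0, 0, 0, 0, 0, 0, 0, 0]; [0, 0, 0, 0, 0, 0, 0, 0, 0]] (rows listed top to bottom)

image of 1: 0
image of x: 0
image of x^2: 0
image of x^3: 0
image of x^4: 0
image of x^5: 0
image of x^6: 0
image of x^7: 0
image of x^8: 0
each image's coordinates form column j of the matrix


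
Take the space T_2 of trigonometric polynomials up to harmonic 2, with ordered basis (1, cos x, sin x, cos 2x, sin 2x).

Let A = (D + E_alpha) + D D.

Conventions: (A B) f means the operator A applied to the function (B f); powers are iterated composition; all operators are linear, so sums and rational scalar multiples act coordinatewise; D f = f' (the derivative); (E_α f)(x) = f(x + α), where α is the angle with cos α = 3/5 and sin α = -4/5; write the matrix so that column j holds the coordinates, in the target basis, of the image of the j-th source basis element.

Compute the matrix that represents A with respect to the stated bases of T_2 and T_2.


image of 1: 1
image of cos x: -(2/5)cos x - (1/5)sin x
image of sin x: (1/5)cos x - (2/5)sin x
image of cos 2x: -(107/25)cos 2x - (26/25)sin 2x
image of sin 2x: (26/25)cos 2x - (107/25)sin 2x
each image's coordinates form column j of the matrix

the matrix is [[1, 0, 0, 0, 0]; [0, -2/5, 1/5, 0, 0]; [0, -1/5, -2/5, 0, 0]; [0, 0, 0, -107/25, 26/25]; [0, 0, 0, -26/25, -107/25]] (rows listed top to bottom)


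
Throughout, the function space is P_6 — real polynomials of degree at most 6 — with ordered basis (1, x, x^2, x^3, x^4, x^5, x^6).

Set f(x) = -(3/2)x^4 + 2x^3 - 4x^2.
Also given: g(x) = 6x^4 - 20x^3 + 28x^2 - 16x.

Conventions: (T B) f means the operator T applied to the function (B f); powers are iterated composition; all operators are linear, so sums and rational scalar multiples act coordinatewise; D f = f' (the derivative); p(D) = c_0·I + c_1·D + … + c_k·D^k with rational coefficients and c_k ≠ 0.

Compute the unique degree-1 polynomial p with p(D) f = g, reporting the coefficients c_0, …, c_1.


D^0 f = -(3/2)x^4 + 2x^3 - 4x^2
D^1 f = -6x^3 + 6x^2 - 8x
matching coefficients of g against c_0 f + c_1 Df + … from the top degree down determines the c_i
solution: c_0 = -4, c_1 = 2

c_0 = -4, c_1 = 2


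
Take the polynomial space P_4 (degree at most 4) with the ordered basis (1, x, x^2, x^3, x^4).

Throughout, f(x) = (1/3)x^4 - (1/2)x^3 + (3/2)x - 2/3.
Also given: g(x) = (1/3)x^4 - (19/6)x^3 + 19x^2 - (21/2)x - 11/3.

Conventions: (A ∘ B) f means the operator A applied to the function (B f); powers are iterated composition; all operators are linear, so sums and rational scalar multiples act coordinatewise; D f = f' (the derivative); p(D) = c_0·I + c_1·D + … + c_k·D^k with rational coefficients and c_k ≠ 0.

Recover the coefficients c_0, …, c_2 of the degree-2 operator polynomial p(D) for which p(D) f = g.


p(D) = I − 2·D + 4·D^2, i.e. c_0 = 1, c_1 = -2, c_2 = 4

D^0 f = (1/3)x^4 - (1/2)x^3 + (3/2)x - 2/3
D^1 f = (4/3)x^3 - (3/2)x^2 + 3/2
D^2 f = 4x^2 - 3x
matching coefficients of g against c_0 f + c_1 Df + … from the top degree down determines the c_i
solution: c_0 = 1, c_1 = -2, c_2 = 4


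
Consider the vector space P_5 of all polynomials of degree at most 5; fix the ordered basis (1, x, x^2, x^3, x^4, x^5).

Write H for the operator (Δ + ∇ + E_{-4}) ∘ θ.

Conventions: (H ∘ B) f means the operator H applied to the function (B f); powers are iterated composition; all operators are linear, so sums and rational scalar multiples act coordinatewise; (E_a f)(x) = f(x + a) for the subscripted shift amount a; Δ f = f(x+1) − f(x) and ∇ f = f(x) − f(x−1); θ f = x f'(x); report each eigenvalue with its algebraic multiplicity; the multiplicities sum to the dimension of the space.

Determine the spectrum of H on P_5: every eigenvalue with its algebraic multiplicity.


image of 1: 0
image of x: x - 2
image of x^2: 2x^2 - 8x + 32
image of x^3: 3x^3 - 18x^2 + 144x - 186
image of x^4: 4x^4 - 32x^3 + 384x^2 - 992x + 1024
image of x^5: 5x^5 - 50x^4 + 800x^3 - 3100x^2 + 6400x - 5110
the matrix is upper triangular; its diagonal is (0, 1, 2, 3, 4, 5)
for a triangular matrix the eigenvalues are the diagonal entries, with algebraic multiplicity their repetition count

λ = 0 (multiplicity 1), λ = 1 (multiplicity 1), λ = 2 (multiplicity 1), λ = 3 (multiplicity 1), λ = 4 (multiplicity 1), λ = 5 (multiplicity 1)


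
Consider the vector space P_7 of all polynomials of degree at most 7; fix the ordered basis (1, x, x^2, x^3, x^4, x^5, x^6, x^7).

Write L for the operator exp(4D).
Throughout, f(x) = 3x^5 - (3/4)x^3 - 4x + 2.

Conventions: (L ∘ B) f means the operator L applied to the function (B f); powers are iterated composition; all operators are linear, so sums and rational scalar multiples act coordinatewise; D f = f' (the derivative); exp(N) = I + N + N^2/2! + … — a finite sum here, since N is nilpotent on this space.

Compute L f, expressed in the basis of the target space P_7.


the result is g(x) = 3x^5 + 60x^4 + (1917/4)x^3 + 1911x^2 + 3800x + 3010

order-1 term: 60x^4 - 9x^2 - 16
order-2 term: 480x^3 - 36x
order-3 term: 1920x^2 - 48
order-4 term: 3840x
order-5 term: 3072
the series for exp(4D) f terminates at order 5
exp(4D) f = 3x^5 + 60x^4 + (1917/4)x^3 + 1911x^2 + 3800x + 3010


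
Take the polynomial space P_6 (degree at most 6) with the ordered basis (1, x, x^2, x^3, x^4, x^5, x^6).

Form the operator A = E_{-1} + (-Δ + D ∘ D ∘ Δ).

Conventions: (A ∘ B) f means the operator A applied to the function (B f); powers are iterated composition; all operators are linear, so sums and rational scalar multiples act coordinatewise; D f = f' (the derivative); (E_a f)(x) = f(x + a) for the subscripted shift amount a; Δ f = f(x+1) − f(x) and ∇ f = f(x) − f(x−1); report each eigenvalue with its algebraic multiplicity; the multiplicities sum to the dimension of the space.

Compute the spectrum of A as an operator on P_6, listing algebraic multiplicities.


image of 1: 1
image of x: x - 2
image of x^2: x^2 - 4x
image of x^3: x^3 - 6x^2 + 4
image of x^4: x^4 - 8x^3 + 16x + 12
image of x^5: x^5 - 10x^4 + 40x^2 + 60x + 18
image of x^6: x^6 - 12x^5 + 80x^3 + 180x^2 + 108x + 30
the matrix is upper triangular; its diagonal is (1, 1, 1, 1, 1, 1, 1)
for a triangular matrix the eigenvalues are the diagonal entries, with algebraic multiplicity their repetition count

λ = 1 (multiplicity 7)


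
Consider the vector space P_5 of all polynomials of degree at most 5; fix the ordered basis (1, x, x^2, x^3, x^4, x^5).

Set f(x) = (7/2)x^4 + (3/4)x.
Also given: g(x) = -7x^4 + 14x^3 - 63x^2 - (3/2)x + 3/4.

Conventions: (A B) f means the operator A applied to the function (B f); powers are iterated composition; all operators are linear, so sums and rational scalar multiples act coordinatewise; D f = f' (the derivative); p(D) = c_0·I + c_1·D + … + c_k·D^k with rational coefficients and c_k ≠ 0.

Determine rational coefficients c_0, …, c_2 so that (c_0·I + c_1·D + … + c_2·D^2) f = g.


p(D) = -2·I + D − (3/2)·D^2, i.e. c_0 = -2, c_1 = 1, c_2 = -3/2

D^0 f = (7/2)x^4 + (3/4)x
D^1 f = 14x^3 + 3/4
D^2 f = 42x^2
matching coefficients of g against c_0 f + c_1 Df + … from the top degree down determines the c_i
solution: c_0 = -2, c_1 = 1, c_2 = -3/2


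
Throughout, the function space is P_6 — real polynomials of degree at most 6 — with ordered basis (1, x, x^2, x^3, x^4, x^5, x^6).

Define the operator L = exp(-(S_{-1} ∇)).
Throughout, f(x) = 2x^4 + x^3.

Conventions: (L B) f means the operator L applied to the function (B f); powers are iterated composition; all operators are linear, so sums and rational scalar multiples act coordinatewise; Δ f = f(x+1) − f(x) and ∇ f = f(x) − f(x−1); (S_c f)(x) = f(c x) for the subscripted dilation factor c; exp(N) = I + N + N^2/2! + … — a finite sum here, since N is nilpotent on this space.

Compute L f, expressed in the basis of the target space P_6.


the result is g(x) = 2x^4 + 9x^3 - 3x^2 - 6x - 2

order-1 term: 8x^3 + 9x^2 + 5x + 1
order-2 term: -12x^2 - 3x - 2
order-3 term: -8x - 3
order-4 term: 2
the series for exp(-(S_{-1} ∇)) f terminates at order 4
exp(-(S_{-1} ∇)) f = 2x^4 + 9x^3 - 3x^2 - 6x - 2


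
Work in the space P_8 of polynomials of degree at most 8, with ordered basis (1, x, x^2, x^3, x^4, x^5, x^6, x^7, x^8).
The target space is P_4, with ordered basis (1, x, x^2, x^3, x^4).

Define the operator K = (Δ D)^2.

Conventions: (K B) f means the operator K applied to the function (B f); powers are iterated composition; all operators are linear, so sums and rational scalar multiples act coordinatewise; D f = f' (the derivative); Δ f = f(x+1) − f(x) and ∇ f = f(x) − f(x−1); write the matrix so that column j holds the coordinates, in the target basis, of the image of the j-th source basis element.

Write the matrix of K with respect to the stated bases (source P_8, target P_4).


image of 1: 0
image of x: 0
image of x^2: 0
image of x^3: 0
image of x^4: 24
image of x^5: 120x + 120
image of x^6: 360x^2 + 720x + 420
image of x^7: 840x^3 + 2520x^2 + 2940x + 1260
image of x^8: 1680x^4 + 6720x^3 + 11760x^2 + 10080x + 3472
each image's coordinates form column j of the matrix

the matrix is [[0, 0, 0, 0, 24, 120, 420, 1260, 3472]; [0, 0, 0, 0, 0, 120, 720, 2940, 10080]; [0, 0, 0, 0, 0, 0, 360, 2520, 11760]; [0, 0, 0, 0, 0, 0, 0, 840, 6720]; [0, 0, 0, 0, 0, 0, 0, 0, 1680]] (rows listed top to bottom)


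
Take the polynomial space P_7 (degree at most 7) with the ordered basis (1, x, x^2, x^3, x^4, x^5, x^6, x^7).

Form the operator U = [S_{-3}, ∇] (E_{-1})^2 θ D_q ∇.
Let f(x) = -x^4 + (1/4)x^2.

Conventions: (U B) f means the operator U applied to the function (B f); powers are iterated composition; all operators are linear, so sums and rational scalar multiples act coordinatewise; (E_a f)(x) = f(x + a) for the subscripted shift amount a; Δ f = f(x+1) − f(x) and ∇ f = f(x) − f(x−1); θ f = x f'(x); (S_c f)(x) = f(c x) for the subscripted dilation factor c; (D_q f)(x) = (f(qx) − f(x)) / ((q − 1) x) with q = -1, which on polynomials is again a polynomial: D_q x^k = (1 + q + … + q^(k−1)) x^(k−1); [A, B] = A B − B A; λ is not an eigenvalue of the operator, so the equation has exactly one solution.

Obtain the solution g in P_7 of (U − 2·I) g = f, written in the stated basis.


the result is g(x) = (1/2)x^4 - (1/8)x^2 - 48x - 16

write g with unknown coordinates in the stated basis and equate coefficients in (U − 2·I) g = f
solving from the highest basis element down gives g = (1/2)x^4 - (1/8)x^2 - 48x - 16
check: U g = -96x - 32
so U g − 2·g = -x^4 + (1/4)x^2 = f ✓


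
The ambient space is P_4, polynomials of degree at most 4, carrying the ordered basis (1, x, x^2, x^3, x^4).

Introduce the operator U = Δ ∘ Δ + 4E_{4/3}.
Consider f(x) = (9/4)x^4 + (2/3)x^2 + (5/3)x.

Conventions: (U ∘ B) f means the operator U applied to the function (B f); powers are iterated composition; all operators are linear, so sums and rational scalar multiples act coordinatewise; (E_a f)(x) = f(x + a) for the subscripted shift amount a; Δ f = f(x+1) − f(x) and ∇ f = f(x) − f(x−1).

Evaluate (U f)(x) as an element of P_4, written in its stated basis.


Δ f = 9x^3 + (27/2)x^2 + (31/3)x + 55/12
Δ Δ f = 27x^2 + 54x + 197/6
E_{4/3} f = (9/4)x^4 + 12x^3 + (74/3)x^2 + (223/9)x + 284/27
(4E_{4/3}) f = 9x^4 + 48x^3 + (296/3)x^2 + (892/9)x + 1136/27
(Δ ∘ Δ + 4E_{4/3}) f = 9x^4 + 48x^3 + (377/3)x^2 + (1378/9)x + 4045/54

the result is g(x) = 9x^4 + 48x^3 + (377/3)x^2 + (1378/9)x + 4045/54


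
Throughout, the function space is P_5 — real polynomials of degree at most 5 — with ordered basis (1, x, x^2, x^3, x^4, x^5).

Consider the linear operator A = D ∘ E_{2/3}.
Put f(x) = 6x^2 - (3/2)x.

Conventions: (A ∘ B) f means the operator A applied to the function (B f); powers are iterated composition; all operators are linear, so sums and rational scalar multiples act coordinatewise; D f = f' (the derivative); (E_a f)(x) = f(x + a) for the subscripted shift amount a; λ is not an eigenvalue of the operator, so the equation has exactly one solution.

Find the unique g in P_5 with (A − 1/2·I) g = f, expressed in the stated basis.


the result is g(x) = -12x^2 - 45x - 122

write g with unknown coordinates in the stated basis and equate coefficients in (A − 1/2·I) g = f
solving from the highest basis element down gives g = -12x^2 - 45x - 122
check: A g = -24x - 61
so A g − 1/2·g = 6x^2 - (3/2)x = f ✓


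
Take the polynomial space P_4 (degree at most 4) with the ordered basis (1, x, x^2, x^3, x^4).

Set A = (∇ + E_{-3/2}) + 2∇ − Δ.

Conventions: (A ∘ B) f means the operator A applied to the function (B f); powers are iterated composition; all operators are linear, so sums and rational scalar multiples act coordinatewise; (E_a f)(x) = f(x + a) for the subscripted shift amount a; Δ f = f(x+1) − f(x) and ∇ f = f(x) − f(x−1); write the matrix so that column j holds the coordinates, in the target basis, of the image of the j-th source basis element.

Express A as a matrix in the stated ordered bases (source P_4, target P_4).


the matrix is [[1, 1/2, -7/4, -11/8, 17/16]; [0, 1, 1, -21/4, -11/2]; [0, 0, 1, 3/2, -21/2]; [0, 0, 0, 1, 2]; [0, 0, 0, 0, 1]] (rows listed top to bottom)

image of 1: 1
image of x: x + 1/2
image of x^2: x^2 + x - 7/4
image of x^3: x^3 + (3/2)x^2 - (21/4)x - 11/8
image of x^4: x^4 + 2x^3 - (21/2)x^2 - (11/2)x + 17/16
each image's coordinates form column j of the matrix


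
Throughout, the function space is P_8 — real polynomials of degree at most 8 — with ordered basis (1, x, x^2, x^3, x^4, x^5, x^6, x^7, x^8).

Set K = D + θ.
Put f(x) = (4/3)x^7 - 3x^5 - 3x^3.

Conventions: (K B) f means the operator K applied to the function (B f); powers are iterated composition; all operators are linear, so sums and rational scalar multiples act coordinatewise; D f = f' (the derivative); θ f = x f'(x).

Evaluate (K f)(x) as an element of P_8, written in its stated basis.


D f = (28/3)x^6 - 15x^4 - 9x^2
θ f = (28/3)x^7 - 15x^5 - 9x^3
(D + θ) f = (28/3)x^7 + (28/3)x^6 - 15x^5 - 15x^4 - 9x^3 - 9x^2

g(x) = (28/3)x^7 + (28/3)x^6 - 15x^5 - 15x^4 - 9x^3 - 9x^2


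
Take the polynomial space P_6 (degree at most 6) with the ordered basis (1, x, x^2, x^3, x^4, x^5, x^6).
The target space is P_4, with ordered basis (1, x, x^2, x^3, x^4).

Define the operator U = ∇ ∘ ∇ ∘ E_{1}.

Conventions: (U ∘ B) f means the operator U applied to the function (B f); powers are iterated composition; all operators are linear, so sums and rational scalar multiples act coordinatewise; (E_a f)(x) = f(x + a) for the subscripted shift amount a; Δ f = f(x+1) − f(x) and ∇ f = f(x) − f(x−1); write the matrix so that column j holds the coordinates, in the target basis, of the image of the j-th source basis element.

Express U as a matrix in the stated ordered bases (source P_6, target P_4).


image of 1: 0
image of x: 0
image of x^2: 2
image of x^3: 6x
image of x^4: 12x^2 + 2
image of x^5: 20x^3 + 10x
image of x^6: 30x^4 + 30x^2 + 2
each image's coordinates form column j of the matrix

the matrix is [[0, 0, 2, 0, 2, 0, 2]; [0, 0, 0, 6, 0, 10, 0]; [0, 0, 0, 0, 12, 0, 30]; [0, 0, 0, 0, 0, 20, 0]; [0, 0, 0, 0, 0, 0, 30]] (rows listed top to bottom)


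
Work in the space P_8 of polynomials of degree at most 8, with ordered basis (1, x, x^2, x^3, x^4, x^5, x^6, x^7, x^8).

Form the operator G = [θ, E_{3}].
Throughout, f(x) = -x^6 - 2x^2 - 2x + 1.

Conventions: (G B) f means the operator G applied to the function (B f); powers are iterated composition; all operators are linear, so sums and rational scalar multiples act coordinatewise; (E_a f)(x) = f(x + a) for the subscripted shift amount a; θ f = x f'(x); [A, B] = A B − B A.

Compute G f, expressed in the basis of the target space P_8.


the image equals g(x) = 18x^5 + 270x^4 + 1620x^3 + 4860x^2 + 7302x + 4416

E_{3} f = -x^6 - 18x^5 - 135x^4 - 540x^3 - 1217x^2 - 1472x - 752
θ E_{3} f = -6x^6 - 90x^5 - 540x^4 - 1620x^3 - 2434x^2 - 1472x
θ f = -6x^6 - 4x^2 - 2x
E_{3} θ f = -6x^6 - 108x^5 - 810x^4 - 3240x^3 - 7294x^2 - 8774x - 4416
[θ, E_{3}] f = 18x^5 + 270x^4 + 1620x^3 + 4860x^2 + 7302x + 4416


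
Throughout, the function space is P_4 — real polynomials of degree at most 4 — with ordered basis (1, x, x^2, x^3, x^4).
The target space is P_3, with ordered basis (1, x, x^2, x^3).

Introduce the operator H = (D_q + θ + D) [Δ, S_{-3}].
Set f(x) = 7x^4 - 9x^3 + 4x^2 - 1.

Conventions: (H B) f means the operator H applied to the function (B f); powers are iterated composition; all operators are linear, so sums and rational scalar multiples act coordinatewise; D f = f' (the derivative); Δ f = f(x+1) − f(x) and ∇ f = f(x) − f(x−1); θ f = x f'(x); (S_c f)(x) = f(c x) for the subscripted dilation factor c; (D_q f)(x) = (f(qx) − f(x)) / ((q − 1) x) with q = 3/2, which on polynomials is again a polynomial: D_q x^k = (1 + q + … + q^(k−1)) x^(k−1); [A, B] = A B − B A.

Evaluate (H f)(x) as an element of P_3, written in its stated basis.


g(x) = 9072x^3 + 31428x^2 + 21078x + 6192

S_{-3} f = 567x^4 + 243x^3 + 36x^2 - 1
Δ S_{-3} f = 2268x^3 + 4131x^2 + 3069x + 846
Δ f = 28x^3 + 15x^2 + 9x + 2
S_{-3} Δ f = -756x^3 + 135x^2 - 27x + 2
[Δ, S_{-3}] f = 3024x^3 + 3996x^2 + 3096x + 844
D_q [Δ, S_{-3}] f = 14364x^2 + 9990x + 3096
θ [Δ, S_{-3}] f = 9072x^3 + 7992x^2 + 3096x
D [Δ, S_{-3}] f = 9072x^2 + 7992x + 3096
(D_q + θ + D) [Δ, S_{-3}] f = 9072x^3 + 31428x^2 + 21078x + 6192


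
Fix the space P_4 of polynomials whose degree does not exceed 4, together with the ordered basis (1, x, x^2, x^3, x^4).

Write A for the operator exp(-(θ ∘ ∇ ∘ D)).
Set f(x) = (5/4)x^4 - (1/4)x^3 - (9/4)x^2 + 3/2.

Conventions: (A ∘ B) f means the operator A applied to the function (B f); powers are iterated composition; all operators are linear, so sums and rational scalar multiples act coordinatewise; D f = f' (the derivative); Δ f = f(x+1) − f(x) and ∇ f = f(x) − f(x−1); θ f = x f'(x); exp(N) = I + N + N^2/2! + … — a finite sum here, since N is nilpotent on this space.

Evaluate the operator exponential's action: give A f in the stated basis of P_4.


the image equals g(x) = (5/4)x^4 - (1/4)x^3 - (129/4)x^2 + (33/2)x + 3/2

order-1 term: -30x^2 + (33/2)x
the series for exp(-(θ ∘ ∇ ∘ D)) f terminates at order 1
exp(-(θ ∘ ∇ ∘ D)) f = (5/4)x^4 - (1/4)x^3 - (129/4)x^2 + (33/2)x + 3/2


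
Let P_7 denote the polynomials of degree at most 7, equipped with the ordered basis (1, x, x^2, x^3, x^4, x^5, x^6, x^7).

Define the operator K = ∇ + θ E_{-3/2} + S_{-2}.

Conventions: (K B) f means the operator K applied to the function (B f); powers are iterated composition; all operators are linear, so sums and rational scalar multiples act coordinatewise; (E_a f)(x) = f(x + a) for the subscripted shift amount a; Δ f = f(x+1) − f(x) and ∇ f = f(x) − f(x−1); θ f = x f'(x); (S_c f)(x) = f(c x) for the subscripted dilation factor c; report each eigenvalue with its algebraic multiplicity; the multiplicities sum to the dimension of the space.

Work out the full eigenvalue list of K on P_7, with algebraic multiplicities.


λ = -121 (multiplicity 1), λ = -27 (multiplicity 1), λ = -5 (multiplicity 1), λ = -1 (multiplicity 1), λ = 1 (multiplicity 1), λ = 6 (multiplicity 1), λ = 20 (multiplicity 1), λ = 70 (multiplicity 1)

image of 1: 1
image of x: -x + 1
image of x^2: 6x^2 - x - 1
image of x^3: -5x^3 - 6x^2 + (15/4)x + 1
image of x^4: 20x^4 - 14x^3 + 21x^2 - (19/2)x - 1
image of x^5: -27x^5 - 25x^4 + (115/2)x^3 - (115/2)x^2 + (325/16)x + 1
image of x^6: 70x^6 - 39x^5 + 120x^4 - (365/2)x^3 + (1095/8)x^2 - (633/16)x - 1
image of x^7: -121x^7 - 56x^6 + (861/4)x^5 - (875/2)x^4 + (7945/16)x^3 - (4767/16)x^2 + (4655/64)x + 1
the matrix is upper triangular; its diagonal is (1, -1, 6, -5, 20, -27, 70, -121)
for a triangular matrix the eigenvalues are the diagonal entries, with algebraic multiplicity their repetition count


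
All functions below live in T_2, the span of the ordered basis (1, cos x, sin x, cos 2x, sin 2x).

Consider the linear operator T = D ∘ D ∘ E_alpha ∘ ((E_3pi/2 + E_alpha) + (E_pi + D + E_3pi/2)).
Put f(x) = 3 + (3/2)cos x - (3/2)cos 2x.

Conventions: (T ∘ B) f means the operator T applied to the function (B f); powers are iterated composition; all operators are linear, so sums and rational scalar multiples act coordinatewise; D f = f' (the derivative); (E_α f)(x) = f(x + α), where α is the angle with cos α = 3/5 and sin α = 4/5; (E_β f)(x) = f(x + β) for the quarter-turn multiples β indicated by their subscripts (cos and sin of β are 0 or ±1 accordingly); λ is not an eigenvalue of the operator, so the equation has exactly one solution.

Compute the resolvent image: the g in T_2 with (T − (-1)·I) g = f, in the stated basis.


g(x) = 3 + (81/68)cos x + (33/68)sin x - (20499/234082)cos 2x - (7716/117041)sin 2x

write g with unknown coordinates in the stated basis and equate coefficients in (T − (-1)·I) g = f
solving from the highest basis element down gives g = 3 + (81/68)cos x + (33/68)sin x - (20499/234082)cos 2x - (7716/117041)sin 2x
check: T g = (21/68)cos x - (33/68)sin x - (165312/117041)cos 2x + (7716/117041)sin 2x
so T g − (-1)·g = 3 + (3/2)cos x - (3/2)cos 2x = f ✓


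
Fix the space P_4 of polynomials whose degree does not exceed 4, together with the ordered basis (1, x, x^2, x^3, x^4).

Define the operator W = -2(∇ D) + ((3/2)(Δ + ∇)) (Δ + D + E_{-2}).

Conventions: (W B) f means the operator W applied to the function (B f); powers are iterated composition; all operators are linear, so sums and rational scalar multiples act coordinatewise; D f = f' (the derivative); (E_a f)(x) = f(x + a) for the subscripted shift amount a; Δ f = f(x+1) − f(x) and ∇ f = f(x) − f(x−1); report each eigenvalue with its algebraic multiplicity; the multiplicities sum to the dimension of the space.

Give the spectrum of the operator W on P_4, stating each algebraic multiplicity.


λ = 0 (multiplicity 5)

image of 1: 0
image of x: 3
image of x^2: 6x - 4
image of x^3: 9x^2 - 12x + 54
image of x^4: 12x^3 - 24x^2 + 216x - 92
the matrix is upper triangular; its diagonal is (0, 0, 0, 0, 0)
for a triangular matrix the eigenvalues are the diagonal entries, with algebraic multiplicity their repetition count


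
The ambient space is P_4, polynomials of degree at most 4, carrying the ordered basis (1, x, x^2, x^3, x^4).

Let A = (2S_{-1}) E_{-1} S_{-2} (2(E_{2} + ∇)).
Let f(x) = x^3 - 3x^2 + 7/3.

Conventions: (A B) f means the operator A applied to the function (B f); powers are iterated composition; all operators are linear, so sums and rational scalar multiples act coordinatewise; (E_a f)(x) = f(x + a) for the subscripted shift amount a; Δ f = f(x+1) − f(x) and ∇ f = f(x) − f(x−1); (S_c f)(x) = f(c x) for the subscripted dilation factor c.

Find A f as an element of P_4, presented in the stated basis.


E_{2} f = x^3 + 3x^2 - 5/3
∇ f = 3x^2 - 9x + 4
(E_{2} + ∇) f = x^3 + 6x^2 - 9x + 7/3
(2(E_{2} + ∇)) f = 2x^3 + 12x^2 - 18x + 14/3
S_{-2} (2(E_{2} + ∇)) f = -16x^3 + 48x^2 + 36x + 14/3
E_{-1} S_{-2} (2(E_{2} + ∇)) f = -16x^3 + 96x^2 - 108x + 98/3
S_{-1} (E_{-1} S_{-2}) (2(E_{2} + ∇)) f = 16x^3 + 96x^2 + 108x + 98/3
(2S_{-1}) (E_{-1} S_{-2}) (2(E_{2} + ∇)) f = 32x^3 + 192x^2 + 216x + 196/3

the result is g(x) = 32x^3 + 192x^2 + 216x + 196/3


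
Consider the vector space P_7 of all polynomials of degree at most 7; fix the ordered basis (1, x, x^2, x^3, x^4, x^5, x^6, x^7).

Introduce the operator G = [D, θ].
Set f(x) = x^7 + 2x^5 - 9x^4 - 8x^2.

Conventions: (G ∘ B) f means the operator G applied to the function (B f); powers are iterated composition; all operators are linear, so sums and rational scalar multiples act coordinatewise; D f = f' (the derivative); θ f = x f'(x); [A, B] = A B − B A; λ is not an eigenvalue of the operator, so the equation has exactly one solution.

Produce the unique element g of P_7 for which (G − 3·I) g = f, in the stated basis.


the result is g(x) = -(1/3)x^7 - (7/9)x^6 - (20/9)x^5 - (19/27)x^4 - (76/81)x^3 + (140/81)x^2 + (280/243)x + 280/729

write g with unknown coordinates in the stated basis and equate coefficients in (G − 3·I) g = f
solving from the highest basis element down gives g = -(1/3)x^7 - (7/9)x^6 - (20/9)x^5 - (19/27)x^4 - (76/81)x^3 + (140/81)x^2 + (280/243)x + 280/729
check: G g = -(7/3)x^6 - (14/3)x^5 - (100/9)x^4 - (76/27)x^3 - (76/27)x^2 + (280/81)x + 280/243
so G g − 3·g = x^7 + 2x^5 - 9x^4 - 8x^2 = f ✓


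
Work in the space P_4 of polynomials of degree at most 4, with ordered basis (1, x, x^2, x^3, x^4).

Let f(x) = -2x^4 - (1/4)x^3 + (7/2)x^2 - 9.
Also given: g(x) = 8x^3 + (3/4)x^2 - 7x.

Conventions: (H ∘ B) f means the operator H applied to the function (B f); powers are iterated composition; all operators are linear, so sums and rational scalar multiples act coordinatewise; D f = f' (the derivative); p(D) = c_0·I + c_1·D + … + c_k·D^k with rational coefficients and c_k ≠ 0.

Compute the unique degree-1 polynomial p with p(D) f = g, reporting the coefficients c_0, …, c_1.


c_0 = 0, c_1 = -1

D^0 f = -2x^4 - (1/4)x^3 + (7/2)x^2 - 9
D^1 f = -8x^3 - (3/4)x^2 + 7x
matching coefficients of g against c_0 f + c_1 Df + … from the top degree down determines the c_i
solution: c_0 = 0, c_1 = -1


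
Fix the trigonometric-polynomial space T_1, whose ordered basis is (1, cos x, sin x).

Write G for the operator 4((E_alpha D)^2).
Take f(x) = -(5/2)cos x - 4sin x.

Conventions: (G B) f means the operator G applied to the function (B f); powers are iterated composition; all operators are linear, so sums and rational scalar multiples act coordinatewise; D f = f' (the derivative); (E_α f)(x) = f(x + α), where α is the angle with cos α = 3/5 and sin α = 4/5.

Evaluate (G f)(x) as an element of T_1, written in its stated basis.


D f = -4cos x + (5/2)sin x
E_alpha D f = -(2/5)cos x + (47/10)sin x
D (E_alpha D) f = (47/10)cos x + (2/5)sin x
E_alpha D (E_alpha D) f = (157/50)cos x - (88/25)sin x
(4((E_alpha D)^2)) f = (314/25)cos x - (352/25)sin x

the result is g(x) = (314/25)cos x - (352/25)sin x
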